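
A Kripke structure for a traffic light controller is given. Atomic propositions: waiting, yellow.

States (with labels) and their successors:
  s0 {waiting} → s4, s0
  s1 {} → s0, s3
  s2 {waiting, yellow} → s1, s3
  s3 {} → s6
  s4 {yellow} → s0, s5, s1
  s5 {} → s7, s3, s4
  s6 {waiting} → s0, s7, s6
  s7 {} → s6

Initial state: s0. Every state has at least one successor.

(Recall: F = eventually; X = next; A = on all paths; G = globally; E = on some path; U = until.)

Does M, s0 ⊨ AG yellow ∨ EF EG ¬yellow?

Satisfied

States satisfying yellow: {s2, s4}.
States satisfying AG yellow: ∅.
States satisfying EG ¬yellow: {s0, s1, s3, s5, s6, s7}.
States satisfying EF EG ¬yellow: {s0, s1, s2, s3, s4, s5, s6, s7}.
States satisfying AG yellow ∨ EF EG ¬yellow: {s0, s1, s2, s3, s4, s5, s6, s7}.
s0 ∈ Sat(AG yellow ∨ EF EG ¬yellow).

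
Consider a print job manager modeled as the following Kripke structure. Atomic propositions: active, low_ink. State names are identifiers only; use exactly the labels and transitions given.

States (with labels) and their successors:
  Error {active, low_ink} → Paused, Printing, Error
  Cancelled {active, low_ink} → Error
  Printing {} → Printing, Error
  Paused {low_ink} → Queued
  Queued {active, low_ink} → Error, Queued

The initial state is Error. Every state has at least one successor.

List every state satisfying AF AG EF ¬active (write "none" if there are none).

{Error, Cancelled, Printing, Paused, Queued}

States satisfying AG EF ¬active: {Error, Cancelled, Printing, Paused, Queued}.
States satisfying AF AG EF ¬active: {Error, Cancelled, Printing, Paused, Queued}.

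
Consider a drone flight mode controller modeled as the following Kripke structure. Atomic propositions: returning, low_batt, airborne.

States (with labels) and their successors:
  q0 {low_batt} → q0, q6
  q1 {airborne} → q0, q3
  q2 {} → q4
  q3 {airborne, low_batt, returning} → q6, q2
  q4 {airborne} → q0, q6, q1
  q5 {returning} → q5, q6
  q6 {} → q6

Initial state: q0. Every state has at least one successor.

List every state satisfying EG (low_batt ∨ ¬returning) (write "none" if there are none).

{q0, q1, q2, q3, q4, q6}

States satisfying low_batt ∨ ¬returning: {q0, q1, q2, q3, q4, q6}.
States satisfying EG (low_batt ∨ ¬returning): {q0, q1, q2, q3, q4, q6}.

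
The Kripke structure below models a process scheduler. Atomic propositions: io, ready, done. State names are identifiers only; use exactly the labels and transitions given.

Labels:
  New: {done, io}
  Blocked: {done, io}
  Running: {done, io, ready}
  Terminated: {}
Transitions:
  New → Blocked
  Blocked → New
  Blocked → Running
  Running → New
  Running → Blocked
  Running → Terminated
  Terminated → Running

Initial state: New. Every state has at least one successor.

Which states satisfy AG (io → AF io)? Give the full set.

{New, Blocked, Running, Terminated}

States satisfying io → AF io: {New, Blocked, Running, Terminated}.
States satisfying AG (io → AF io): {New, Blocked, Running, Terminated}.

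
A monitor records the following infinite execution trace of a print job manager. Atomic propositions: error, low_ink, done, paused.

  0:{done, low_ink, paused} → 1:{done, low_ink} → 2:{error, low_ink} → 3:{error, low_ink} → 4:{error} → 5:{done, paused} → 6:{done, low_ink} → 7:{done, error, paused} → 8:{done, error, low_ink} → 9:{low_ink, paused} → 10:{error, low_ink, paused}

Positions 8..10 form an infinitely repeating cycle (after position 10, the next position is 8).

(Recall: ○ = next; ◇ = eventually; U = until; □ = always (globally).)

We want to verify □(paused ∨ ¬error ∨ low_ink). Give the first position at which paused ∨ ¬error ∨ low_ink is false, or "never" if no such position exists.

Check paused ∨ ¬error ∨ low_ink at each position in order: 0 ✓, 1 ✓, 2 ✓, 3 ✓.
At position 4 the labels are {error}, so paused ∨ ¬error ∨ low_ink is false there. This is the first violation.

4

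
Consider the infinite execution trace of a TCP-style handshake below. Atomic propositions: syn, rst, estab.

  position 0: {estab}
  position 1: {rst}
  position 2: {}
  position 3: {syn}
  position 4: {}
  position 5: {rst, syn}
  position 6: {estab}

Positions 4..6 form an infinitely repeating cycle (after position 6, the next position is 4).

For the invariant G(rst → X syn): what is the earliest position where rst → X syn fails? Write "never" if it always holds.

1

Check rst → X syn at each position in order: 0 ✓.
At position 1 the labels are {rst} and the next position 2 has {}, so rst → X syn is false there. This is the first violation.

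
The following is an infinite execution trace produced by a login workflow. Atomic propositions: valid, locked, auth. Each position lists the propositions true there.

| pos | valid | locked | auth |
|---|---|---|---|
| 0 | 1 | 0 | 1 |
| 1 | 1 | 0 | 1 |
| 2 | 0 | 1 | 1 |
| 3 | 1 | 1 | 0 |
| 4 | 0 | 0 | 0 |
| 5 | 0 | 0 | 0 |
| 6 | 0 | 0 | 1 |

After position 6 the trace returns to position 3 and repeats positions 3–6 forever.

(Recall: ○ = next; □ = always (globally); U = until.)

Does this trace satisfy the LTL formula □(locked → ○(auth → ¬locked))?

Satisfied

locked → ○(auth → ¬locked) holds at every position 0..6, and those are all positions ever visited, so □(locked → ○(auth → ¬locked)) holds.
Positions where locked holds: 2, 3.
Check ○(auth → ¬locked) at each: 2→ok, 3→ok.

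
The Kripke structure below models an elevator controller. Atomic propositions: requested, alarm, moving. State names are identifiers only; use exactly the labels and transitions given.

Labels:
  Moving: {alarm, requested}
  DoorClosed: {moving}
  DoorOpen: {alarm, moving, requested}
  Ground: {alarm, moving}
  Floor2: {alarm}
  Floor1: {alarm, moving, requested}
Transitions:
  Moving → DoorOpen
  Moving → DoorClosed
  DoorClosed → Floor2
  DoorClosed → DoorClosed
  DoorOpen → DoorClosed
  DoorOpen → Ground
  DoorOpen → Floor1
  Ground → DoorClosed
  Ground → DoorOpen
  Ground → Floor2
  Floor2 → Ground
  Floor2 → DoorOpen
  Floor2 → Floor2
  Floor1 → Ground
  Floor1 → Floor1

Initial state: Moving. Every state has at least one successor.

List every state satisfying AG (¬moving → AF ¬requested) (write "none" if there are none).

{DoorClosed, DoorOpen, Ground, Floor2, Floor1}

States satisfying ¬moving → AF ¬requested: {DoorClosed, DoorOpen, Ground, Floor2, Floor1}.
States satisfying AG (¬moving → AF ¬requested): {DoorClosed, DoorOpen, Ground, Floor2, Floor1}.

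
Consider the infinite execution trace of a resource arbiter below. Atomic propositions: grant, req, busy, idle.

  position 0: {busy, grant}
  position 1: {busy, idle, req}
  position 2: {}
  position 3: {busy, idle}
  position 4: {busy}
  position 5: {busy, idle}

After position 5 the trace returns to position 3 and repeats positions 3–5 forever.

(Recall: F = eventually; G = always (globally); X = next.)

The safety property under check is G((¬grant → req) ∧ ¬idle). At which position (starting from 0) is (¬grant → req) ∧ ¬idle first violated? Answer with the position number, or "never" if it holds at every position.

1

Check (¬grant → req) ∧ ¬idle at each position in order: 0 ✓.
At position 1 the labels are {busy, idle, req}, so (¬grant → req) ∧ ¬idle is false there. This is the first violation.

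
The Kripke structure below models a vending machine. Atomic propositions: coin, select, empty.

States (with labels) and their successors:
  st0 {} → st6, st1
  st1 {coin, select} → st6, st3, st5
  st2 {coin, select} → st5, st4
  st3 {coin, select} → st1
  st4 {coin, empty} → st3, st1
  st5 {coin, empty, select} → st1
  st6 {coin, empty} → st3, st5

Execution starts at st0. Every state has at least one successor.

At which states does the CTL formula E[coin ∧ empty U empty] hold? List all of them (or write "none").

{st4, st5, st6}

States satisfying coin ∧ empty: {st4, st5, st6}.
States satisfying empty: {st4, st5, st6}.
States satisfying E[coin ∧ empty U empty]: {st4, st5, st6}.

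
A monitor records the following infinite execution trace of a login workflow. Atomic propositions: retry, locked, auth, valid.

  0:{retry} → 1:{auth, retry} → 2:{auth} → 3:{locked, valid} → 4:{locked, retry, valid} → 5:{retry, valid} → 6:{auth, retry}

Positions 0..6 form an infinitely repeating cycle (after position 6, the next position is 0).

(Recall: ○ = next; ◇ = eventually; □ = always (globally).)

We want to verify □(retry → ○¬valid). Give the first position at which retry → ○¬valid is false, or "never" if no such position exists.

4

Check retry → ○¬valid at each position in order: 0 ✓, 1 ✓, 2 ✓, 3 ✓.
At position 4 the labels are {locked, retry, valid} and the next position 5 has {retry, valid}, so retry → ○¬valid is false there. This is the first violation.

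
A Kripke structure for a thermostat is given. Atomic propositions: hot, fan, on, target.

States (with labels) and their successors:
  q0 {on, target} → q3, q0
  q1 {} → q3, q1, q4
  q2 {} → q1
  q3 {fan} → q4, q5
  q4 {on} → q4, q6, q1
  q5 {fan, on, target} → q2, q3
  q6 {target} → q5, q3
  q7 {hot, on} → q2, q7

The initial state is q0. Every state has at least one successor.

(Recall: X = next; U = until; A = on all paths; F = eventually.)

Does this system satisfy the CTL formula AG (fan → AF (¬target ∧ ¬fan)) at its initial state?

Violated

States satisfying fan → AF (¬target ∧ ¬fan): {q0, q1, q2, q4, q6, q7}.
States satisfying AG (fan → AF (¬target ∧ ¬fan)): ∅.
q3 is reachable from q0 and violates fan → AF (¬target ∧ ¬fan), so AG fails at q0.
q0 ∉ Sat(AG (fan → AF (¬target ∧ ¬fan))).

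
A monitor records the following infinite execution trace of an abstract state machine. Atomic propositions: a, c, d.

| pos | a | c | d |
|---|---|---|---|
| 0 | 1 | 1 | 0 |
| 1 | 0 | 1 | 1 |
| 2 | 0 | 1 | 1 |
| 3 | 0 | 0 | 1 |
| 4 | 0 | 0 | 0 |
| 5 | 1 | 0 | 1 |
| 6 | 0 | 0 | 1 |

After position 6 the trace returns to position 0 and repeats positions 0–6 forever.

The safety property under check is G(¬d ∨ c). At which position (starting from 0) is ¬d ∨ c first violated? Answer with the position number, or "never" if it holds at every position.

3

Check ¬d ∨ c at each position in order: 0 ✓, 1 ✓, 2 ✓.
At position 3 the labels are {d}, so ¬d ∨ c is false there. This is the first violation.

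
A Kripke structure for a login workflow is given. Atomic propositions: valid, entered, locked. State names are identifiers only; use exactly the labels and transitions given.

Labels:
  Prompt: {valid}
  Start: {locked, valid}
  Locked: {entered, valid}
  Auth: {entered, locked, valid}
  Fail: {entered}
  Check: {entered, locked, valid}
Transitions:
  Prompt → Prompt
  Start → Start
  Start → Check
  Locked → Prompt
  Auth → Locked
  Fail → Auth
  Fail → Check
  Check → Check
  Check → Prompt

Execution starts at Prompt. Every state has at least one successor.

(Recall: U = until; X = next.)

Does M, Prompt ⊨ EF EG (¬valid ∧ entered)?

Violated

States satisfying EG (¬valid ∧ entered): ∅.
States satisfying EF EG (¬valid ∧ entered): ∅.
No suitable path/successor from Prompt witnesses the formula.
Prompt ∉ Sat(EF EG (¬valid ∧ entered)).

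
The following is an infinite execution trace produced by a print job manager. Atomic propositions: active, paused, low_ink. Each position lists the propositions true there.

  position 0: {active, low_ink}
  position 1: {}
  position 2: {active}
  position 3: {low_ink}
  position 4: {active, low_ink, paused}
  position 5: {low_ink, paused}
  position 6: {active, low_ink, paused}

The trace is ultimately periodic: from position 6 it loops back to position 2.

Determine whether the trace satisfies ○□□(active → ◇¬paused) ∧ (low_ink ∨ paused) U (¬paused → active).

Holds

The position after 0 is 1; □□(active → ◇¬paused) is true there.
Walking from position 0: ¬paused → active first holds at position 0, and low_ink ∨ paused holds at every earlier position along the way, so (low_ink ∨ paused) U (¬paused → active) holds.
At position 0: ○□□(active → ◇¬paused) is true; (low_ink ∨ paused) U (¬paused → active) is true; so ○□□(active → ◇¬paused) ∧ (low_ink ∨ paused) U (¬paused → active) is true.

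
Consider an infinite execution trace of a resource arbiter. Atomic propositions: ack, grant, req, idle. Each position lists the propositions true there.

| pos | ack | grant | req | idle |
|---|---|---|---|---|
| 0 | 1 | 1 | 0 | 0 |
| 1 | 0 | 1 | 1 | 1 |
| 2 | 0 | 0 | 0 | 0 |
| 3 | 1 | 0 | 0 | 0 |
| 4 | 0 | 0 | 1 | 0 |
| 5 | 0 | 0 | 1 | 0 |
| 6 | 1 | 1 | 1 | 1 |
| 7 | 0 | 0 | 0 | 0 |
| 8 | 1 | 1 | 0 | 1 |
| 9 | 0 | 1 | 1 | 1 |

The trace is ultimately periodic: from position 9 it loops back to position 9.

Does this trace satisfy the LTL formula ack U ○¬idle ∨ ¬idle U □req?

Holds

Walking from position 0: ○¬idle first holds at position 1, and ack holds at every earlier position along the way, so ack U ○¬idle holds.
Walking from position 0: at position 1, □req has not yet held and ¬idle fails, so ¬idle U □req is false.
At position 0: ack U ○¬idle is true; ¬idle U □req is false; so ack U ○¬idle ∨ ¬idle U □req is true.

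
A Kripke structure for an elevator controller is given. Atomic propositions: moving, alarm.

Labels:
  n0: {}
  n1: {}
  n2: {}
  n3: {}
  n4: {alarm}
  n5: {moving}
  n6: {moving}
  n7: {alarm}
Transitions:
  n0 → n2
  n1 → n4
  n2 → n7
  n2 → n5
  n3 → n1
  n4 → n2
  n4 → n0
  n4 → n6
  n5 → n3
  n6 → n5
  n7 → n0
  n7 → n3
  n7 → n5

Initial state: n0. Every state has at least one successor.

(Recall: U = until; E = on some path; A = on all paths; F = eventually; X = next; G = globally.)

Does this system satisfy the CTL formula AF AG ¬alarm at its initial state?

Does not hold

States satisfying AG ¬alarm: ∅.
States satisfying AF AG ¬alarm: ∅.
There is a path from n0 along which AG ¬alarm never holds.
n0 ∉ Sat(AF AG ¬alarm).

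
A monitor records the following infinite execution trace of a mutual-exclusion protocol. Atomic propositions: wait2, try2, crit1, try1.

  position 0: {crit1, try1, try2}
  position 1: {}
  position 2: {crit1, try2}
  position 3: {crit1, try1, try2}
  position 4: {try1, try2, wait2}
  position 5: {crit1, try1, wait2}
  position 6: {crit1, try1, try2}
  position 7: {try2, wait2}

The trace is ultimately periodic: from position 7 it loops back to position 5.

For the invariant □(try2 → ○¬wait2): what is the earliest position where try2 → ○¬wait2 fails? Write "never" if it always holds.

3

Check try2 → ○¬wait2 at each position in order: 0 ✓, 1 ✓, 2 ✓.
At position 3 the labels are {crit1, try1, try2} and the next position 4 has {try1, try2, wait2}, so try2 → ○¬wait2 is false there. This is the first violation.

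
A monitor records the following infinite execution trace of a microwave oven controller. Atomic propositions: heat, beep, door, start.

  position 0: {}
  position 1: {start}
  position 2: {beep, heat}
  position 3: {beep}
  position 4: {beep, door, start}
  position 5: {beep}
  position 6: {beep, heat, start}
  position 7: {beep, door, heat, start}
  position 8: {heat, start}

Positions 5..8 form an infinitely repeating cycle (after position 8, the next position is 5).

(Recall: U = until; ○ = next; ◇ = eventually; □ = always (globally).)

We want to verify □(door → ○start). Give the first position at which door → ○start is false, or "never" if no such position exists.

4

Check door → ○start at each position in order: 0 ✓, 1 ✓, 2 ✓, 3 ✓.
At position 4 the labels are {beep, door, start} and the next position 5 has {beep}, so door → ○start is false there. This is the first violation.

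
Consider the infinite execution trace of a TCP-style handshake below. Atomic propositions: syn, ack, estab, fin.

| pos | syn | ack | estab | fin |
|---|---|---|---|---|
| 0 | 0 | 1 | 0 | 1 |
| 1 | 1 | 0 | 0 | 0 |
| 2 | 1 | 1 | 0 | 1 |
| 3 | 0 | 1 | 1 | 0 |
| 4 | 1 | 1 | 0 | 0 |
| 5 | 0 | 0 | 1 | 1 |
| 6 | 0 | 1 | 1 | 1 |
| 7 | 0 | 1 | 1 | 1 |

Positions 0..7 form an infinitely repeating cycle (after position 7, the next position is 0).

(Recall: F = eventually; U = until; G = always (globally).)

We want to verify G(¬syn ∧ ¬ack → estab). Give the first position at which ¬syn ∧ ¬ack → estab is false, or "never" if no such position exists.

¬syn ∧ ¬ack → estab holds at every position 0..7, and those are all the positions the trace ever visits, so the invariant G(¬syn ∧ ¬ack → estab) is never violated.

never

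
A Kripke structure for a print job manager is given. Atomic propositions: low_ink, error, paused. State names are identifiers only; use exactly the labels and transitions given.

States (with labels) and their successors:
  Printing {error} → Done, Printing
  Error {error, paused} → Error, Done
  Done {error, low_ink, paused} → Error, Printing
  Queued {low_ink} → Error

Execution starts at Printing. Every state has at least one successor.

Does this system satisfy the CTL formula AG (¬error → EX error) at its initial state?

States satisfying ¬error → EX error: {Printing, Error, Done, Queued}.
States satisfying AG (¬error → EX error): {Printing, Error, Done, Queued}.
Every state reachable from Printing satisfies ¬error → EX error.
Printing ∈ Sat(AG (¬error → EX error)).

Yes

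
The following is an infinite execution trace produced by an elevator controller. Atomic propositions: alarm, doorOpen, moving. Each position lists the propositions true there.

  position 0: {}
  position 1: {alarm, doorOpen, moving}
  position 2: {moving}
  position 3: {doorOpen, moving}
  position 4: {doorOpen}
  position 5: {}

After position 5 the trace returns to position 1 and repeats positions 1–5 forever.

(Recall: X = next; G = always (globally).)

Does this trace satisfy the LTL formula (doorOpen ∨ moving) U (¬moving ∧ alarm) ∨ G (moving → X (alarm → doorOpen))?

Satisfied

Walking from position 0: at position 0, ¬moving ∧ alarm has not yet held and doorOpen ∨ moving fails, so (doorOpen ∨ moving) U (¬moving ∧ alarm) is false.
moving → X (alarm → doorOpen) holds at every position 0..5, and those are all positions ever visited, so G (moving → X (alarm → doorOpen)) holds.
Positions where moving holds: 1, 2, 3.
Check X (alarm → doorOpen) at each: 1→ok, 2→ok, 3→ok.
At position 0: (doorOpen ∨ moving) U (¬moving ∧ alarm) is false; G (moving → X (alarm → doorOpen)) is true; so (doorOpen ∨ moving) U (¬moving ∧ alarm) ∨ G (moving → X (alarm → doorOpen)) is true.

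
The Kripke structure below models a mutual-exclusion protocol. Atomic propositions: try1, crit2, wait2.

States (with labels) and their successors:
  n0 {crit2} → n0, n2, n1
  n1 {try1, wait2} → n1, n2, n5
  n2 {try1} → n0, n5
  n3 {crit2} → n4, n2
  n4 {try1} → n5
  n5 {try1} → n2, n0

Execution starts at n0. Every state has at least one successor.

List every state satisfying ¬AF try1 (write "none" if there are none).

{n0}

States satisfying try1: {n1, n2, n4, n5}.
States satisfying AF try1: {n1, n2, n3, n4, n5}.
States satisfying ¬AF try1: {n0}.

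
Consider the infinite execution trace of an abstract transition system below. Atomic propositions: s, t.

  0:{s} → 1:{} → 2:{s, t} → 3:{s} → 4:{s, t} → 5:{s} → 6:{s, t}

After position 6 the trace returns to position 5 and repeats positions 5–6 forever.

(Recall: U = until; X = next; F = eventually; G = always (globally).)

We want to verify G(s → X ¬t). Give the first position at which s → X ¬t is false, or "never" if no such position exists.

Check s → X ¬t at each position in order: 0 ✓, 1 ✓, 2 ✓.
At position 3 the labels are {s} and the next position 4 has {s, t}, so s → X ¬t is false there. This is the first violation.

3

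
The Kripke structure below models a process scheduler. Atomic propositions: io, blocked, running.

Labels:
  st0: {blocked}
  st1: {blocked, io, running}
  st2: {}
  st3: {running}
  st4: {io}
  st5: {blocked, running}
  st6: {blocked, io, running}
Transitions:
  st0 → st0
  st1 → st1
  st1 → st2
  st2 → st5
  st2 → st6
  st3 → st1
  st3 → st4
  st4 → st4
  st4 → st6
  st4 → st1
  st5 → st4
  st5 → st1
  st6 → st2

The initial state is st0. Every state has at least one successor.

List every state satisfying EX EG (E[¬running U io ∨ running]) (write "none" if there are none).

{st1, st2, st3, st4, st5, st6}

States satisfying EG (E[¬running U io ∨ running]): {st1, st2, st3, st4, st5, st6}.
States satisfying EX EG (E[¬running U io ∨ running]): {st1, st2, st3, st4, st5, st6}.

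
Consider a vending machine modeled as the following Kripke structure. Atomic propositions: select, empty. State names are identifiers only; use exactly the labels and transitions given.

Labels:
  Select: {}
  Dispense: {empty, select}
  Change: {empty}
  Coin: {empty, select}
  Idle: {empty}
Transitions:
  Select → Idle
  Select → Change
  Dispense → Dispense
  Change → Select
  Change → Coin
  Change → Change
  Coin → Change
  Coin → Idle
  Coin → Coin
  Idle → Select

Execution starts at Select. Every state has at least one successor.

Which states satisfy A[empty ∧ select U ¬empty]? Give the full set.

States satisfying empty ∧ select: {Dispense, Coin}.
States satisfying ¬empty: {Select}.
States satisfying A[empty ∧ select U ¬empty]: {Select}.

{Select}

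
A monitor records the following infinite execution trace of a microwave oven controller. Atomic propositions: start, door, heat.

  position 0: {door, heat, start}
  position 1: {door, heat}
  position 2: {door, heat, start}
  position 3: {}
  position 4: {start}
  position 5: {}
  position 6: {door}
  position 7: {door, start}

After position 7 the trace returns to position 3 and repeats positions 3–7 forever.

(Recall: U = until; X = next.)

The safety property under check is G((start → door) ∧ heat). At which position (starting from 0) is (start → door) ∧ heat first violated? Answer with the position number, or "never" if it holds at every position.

3

Check (start → door) ∧ heat at each position in order: 0 ✓, 1 ✓, 2 ✓.
At position 3 the labels are {}, so (start → door) ∧ heat is false there. This is the first violation.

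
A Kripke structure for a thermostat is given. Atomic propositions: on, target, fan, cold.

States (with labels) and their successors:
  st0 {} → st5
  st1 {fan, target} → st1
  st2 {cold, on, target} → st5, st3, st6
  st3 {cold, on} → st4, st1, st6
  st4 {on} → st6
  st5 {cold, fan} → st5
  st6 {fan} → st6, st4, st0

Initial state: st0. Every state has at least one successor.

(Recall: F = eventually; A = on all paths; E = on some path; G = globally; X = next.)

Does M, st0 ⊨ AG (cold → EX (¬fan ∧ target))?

Violated

States satisfying cold → EX (¬fan ∧ target): {st0, st1, st4, st6}.
States satisfying AG (cold → EX (¬fan ∧ target)): {st1}.
st5 is reachable from st0 and violates cold → EX (¬fan ∧ target), so AG fails at st0.
st0 ∉ Sat(AG (cold → EX (¬fan ∧ target))).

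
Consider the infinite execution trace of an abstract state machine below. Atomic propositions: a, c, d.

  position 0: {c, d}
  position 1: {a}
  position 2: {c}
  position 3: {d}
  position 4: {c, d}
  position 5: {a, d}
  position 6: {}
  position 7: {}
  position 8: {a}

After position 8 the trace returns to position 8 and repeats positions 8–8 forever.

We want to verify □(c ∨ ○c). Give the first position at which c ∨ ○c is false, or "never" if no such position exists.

Check c ∨ ○c at each position in order: 0 ✓, 1 ✓, 2 ✓, 3 ✓, 4 ✓.
At position 5 the labels are {a, d} and the next position 6 has {}, so c ∨ ○c is false there. This is the first violation.

5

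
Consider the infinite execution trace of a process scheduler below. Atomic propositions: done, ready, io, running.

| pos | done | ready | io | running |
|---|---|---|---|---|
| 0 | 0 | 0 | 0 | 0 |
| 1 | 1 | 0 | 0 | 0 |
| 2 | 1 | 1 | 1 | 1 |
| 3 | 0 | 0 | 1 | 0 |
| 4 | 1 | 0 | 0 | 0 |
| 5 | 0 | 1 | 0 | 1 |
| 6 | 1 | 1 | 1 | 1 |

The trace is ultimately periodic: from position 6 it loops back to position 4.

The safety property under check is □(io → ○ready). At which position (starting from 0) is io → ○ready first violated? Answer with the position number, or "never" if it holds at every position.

Check io → ○ready at each position in order: 0 ✓, 1 ✓.
At position 2 the labels are {done, io, ready, running} and the next position 3 has {io}, so io → ○ready is false there. This is the first violation.

2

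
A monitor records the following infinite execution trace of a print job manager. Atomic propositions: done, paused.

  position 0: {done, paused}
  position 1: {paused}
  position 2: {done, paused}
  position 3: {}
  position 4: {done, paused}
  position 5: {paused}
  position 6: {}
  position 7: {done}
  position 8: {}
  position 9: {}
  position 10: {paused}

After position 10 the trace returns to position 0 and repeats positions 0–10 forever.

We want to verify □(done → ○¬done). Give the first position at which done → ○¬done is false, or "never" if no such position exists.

done → ○¬done holds at every position 0..10, and those are all the positions the trace ever visits, so the invariant □(done → ○¬done) is never violated.

never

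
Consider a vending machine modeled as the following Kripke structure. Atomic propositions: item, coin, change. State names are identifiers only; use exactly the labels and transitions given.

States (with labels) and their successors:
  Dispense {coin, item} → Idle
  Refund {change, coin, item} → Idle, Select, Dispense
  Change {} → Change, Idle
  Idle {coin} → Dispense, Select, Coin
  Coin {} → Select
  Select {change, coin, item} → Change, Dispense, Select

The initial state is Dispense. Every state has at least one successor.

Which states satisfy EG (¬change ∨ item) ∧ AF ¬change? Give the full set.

States satisfying ¬change ∨ item: {Dispense, Refund, Change, Idle, Coin, Select}.
States satisfying EG (¬change ∨ item): {Dispense, Refund, Change, Idle, Coin, Select}.
States satisfying ¬change: {Dispense, Change, Idle, Coin}.
States satisfying AF ¬change: {Dispense, Change, Idle, Coin}.
States satisfying EG (¬change ∨ item) ∧ AF ¬change: {Dispense, Change, Idle, Coin}.

{Dispense, Change, Idle, Coin}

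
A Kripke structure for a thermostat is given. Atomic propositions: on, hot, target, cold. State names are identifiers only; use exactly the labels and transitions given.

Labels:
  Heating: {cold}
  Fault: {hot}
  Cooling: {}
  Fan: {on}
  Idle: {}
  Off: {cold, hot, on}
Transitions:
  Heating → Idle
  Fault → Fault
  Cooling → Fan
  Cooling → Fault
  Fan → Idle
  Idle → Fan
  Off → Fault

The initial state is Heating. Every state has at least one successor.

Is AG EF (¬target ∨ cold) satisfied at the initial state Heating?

States satisfying EF (¬target ∨ cold): {Heating, Fault, Cooling, Fan, Idle, Off}.
States satisfying AG EF (¬target ∨ cold): {Heating, Fault, Cooling, Fan, Idle, Off}.
Every state reachable from Heating satisfies EF (¬target ∨ cold).
Heating ∈ Sat(AG EF (¬target ∨ cold)).

Satisfied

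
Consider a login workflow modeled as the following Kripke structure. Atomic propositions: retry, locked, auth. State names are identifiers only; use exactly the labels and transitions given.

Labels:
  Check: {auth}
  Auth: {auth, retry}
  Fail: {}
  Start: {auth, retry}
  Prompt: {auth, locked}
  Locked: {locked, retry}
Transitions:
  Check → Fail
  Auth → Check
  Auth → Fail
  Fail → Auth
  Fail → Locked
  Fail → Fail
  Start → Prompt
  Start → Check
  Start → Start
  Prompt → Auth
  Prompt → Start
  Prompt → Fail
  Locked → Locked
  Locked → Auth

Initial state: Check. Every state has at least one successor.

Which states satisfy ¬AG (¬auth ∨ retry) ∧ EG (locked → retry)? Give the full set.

States satisfying ¬auth ∨ retry: {Auth, Fail, Start, Locked}.
States satisfying AG (¬auth ∨ retry): ∅.
States satisfying ¬AG (¬auth ∨ retry): {Check, Auth, Fail, Start, Prompt, Locked}.
States satisfying locked → retry: {Check, Auth, Fail, Start, Locked}.
States satisfying EG (locked → retry): {Check, Auth, Fail, Start, Locked}.
States satisfying ¬AG (¬auth ∨ retry) ∧ EG (locked → retry): {Check, Auth, Fail, Start, Locked}.

{Check, Auth, Fail, Start, Locked}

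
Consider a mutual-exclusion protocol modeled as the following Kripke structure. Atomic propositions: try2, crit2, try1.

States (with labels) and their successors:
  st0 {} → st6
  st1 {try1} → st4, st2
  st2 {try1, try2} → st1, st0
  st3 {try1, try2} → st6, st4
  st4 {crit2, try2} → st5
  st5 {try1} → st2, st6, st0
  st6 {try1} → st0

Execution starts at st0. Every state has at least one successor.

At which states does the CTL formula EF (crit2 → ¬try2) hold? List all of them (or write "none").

{st0, st1, st2, st3, st4, st5, st6}

States satisfying crit2 → ¬try2: {st0, st1, st2, st3, st5, st6}.
States satisfying EF (crit2 → ¬try2): {st0, st1, st2, st3, st4, st5, st6}.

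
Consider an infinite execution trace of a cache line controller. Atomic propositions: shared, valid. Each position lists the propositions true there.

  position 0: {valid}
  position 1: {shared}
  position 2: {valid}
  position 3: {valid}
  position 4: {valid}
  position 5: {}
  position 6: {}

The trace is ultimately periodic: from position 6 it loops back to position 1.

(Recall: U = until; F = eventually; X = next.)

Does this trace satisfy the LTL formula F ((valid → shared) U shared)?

Yes

(valid → shared) U shared holds at position 1, which is reachable from 0, so F ((valid → shared) U shared) holds.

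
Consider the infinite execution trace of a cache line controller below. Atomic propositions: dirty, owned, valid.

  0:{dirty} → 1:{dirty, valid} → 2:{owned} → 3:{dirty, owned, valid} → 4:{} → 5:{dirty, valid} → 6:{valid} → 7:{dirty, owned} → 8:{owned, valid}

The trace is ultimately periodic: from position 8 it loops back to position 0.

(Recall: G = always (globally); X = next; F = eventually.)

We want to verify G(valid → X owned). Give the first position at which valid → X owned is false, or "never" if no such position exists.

3

Check valid → X owned at each position in order: 0 ✓, 1 ✓, 2 ✓.
At position 3 the labels are {dirty, owned, valid} and the next position 4 has {}, so valid → X owned is false there. This is the first violation.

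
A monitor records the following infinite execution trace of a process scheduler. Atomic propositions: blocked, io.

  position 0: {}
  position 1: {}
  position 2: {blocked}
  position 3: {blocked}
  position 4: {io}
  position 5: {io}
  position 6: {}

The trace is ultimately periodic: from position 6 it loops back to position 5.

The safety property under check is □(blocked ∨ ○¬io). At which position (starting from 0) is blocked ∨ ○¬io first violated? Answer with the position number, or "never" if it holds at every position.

4

Check blocked ∨ ○¬io at each position in order: 0 ✓, 1 ✓, 2 ✓, 3 ✓.
At position 4 the labels are {io} and the next position 5 has {io}, so blocked ∨ ○¬io is false there. This is the first violation.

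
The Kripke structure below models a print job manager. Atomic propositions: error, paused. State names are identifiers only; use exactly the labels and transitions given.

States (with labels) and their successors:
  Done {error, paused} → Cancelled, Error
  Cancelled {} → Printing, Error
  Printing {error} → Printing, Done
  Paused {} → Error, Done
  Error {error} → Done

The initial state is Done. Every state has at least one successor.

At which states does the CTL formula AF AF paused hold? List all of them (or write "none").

States satisfying AF paused: {Done, Paused, Error}.
States satisfying AF AF paused: {Done, Paused, Error}.

{Done, Paused, Error}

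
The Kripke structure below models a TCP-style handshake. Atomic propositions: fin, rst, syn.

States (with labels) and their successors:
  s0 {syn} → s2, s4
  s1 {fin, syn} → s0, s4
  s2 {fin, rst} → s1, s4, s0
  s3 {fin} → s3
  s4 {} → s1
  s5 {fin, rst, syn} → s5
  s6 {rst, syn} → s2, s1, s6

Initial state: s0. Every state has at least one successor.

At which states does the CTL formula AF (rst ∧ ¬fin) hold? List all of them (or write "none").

{s6}

States satisfying rst ∧ ¬fin: {s6}.
States satisfying AF (rst ∧ ¬fin): {s6}.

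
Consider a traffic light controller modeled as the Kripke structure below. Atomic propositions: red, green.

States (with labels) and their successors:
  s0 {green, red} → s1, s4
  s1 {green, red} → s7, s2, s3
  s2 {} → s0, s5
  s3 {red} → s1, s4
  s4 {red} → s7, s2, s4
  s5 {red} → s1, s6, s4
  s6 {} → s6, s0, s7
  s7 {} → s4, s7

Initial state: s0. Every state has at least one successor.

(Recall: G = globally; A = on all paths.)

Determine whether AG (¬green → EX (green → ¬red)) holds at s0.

Yes

States satisfying ¬green → EX (green → ¬red): {s0, s1, s2, s3, s4, s5, s6, s7}.
States satisfying AG (¬green → EX (green → ¬red)): {s0, s1, s2, s3, s4, s5, s6, s7}.
Every state reachable from s0 satisfies ¬green → EX (green → ¬red).
s0 ∈ Sat(AG (¬green → EX (green → ¬red))).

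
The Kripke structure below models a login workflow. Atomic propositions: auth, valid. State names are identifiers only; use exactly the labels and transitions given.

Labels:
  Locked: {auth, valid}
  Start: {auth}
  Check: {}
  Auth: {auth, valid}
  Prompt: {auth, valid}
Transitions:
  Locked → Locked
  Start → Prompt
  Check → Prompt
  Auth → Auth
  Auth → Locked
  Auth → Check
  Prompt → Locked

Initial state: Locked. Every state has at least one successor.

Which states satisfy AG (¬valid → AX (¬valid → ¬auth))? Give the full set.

{Locked, Start, Check, Auth, Prompt}

States satisfying ¬valid → AX (¬valid → ¬auth): {Locked, Start, Check, Auth, Prompt}.
States satisfying AG (¬valid → AX (¬valid → ¬auth)): {Locked, Start, Check, Auth, Prompt}.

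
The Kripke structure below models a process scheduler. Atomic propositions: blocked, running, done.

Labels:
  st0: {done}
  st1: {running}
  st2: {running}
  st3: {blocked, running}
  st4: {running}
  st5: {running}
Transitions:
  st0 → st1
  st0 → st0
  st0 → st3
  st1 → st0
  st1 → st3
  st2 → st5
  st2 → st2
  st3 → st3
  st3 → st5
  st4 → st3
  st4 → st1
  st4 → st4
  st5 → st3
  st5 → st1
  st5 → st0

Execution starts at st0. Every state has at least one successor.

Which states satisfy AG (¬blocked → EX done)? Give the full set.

{st0, st1, st3, st5}

States satisfying ¬blocked → EX done: {st0, st1, st3, st5}.
States satisfying AG (¬blocked → EX done): {st0, st1, st3, st5}.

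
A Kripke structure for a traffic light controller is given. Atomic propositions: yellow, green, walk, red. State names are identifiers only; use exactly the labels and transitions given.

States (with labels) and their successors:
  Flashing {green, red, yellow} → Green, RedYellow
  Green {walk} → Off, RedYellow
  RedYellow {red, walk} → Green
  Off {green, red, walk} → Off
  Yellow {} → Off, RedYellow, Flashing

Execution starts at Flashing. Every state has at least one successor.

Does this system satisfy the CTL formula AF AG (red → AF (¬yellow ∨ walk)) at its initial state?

States satisfying AG (red → AF (¬yellow ∨ walk)): {Flashing, Green, RedYellow, Off, Yellow}.
States satisfying AF AG (red → AF (¬yellow ∨ walk)): {Flashing, Green, RedYellow, Off, Yellow}.
Flashing ∈ Sat(AF AG (red → AF (¬yellow ∨ walk))).

Satisfied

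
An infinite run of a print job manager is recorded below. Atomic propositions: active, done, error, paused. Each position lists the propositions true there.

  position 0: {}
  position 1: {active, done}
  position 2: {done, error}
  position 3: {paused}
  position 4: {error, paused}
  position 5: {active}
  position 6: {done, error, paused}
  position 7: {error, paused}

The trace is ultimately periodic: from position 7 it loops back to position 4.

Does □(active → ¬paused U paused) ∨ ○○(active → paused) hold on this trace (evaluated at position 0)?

active → ¬paused U paused holds at every position 0..7, and those are all positions ever visited, so □(active → ¬paused U paused) holds.
Positions where active holds: 1, 5.
Check ¬paused U paused at each: 1→ok, 5→ok.
The position after 0 is 1; ○(active → paused) is true there.
At position 0: □(active → ¬paused U paused) is true; ○○(active → paused) is true; so □(active → ¬paused U paused) ∨ ○○(active → paused) is true.

Holds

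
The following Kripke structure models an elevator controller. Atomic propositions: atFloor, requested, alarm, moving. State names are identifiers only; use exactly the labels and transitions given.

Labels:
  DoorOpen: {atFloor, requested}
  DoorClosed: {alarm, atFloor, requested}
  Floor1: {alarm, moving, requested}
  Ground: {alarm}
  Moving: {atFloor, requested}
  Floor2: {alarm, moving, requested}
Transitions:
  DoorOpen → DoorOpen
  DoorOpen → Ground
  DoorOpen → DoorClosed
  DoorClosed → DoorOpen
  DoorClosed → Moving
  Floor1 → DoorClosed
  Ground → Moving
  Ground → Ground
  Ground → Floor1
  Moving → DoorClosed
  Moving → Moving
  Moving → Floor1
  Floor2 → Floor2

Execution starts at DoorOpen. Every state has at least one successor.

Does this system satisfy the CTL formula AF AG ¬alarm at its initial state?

States satisfying AG ¬alarm: ∅.
States satisfying AF AG ¬alarm: ∅.
There is a path from DoorOpen along which AG ¬alarm never holds.
DoorOpen ∉ Sat(AF AG ¬alarm).

Violated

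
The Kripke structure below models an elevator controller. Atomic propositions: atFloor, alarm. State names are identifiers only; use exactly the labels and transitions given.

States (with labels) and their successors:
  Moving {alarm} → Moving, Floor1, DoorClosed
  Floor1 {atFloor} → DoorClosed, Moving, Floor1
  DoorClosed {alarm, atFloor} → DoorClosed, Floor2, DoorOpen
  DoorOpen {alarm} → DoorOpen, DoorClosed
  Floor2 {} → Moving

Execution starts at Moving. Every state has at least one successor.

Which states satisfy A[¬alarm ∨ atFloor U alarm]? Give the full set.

States satisfying ¬alarm ∨ atFloor: {Floor1, DoorClosed, Floor2}.
States satisfying alarm: {Moving, DoorClosed, DoorOpen}.
States satisfying A[¬alarm ∨ atFloor U alarm]: {Moving, DoorClosed, DoorOpen, Floor2}.

{Moving, DoorClosed, DoorOpen, Floor2}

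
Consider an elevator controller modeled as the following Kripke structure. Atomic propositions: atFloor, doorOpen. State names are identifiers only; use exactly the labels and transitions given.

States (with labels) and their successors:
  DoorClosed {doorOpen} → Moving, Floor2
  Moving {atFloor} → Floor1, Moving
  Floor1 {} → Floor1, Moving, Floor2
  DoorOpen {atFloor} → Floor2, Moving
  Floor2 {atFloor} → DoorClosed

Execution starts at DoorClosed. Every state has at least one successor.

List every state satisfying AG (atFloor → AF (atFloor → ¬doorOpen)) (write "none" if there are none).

{DoorClosed, Moving, Floor1, DoorOpen, Floor2}

States satisfying atFloor → AF (atFloor → ¬doorOpen): {DoorClosed, Moving, Floor1, DoorOpen, Floor2}.
States satisfying AG (atFloor → AF (atFloor → ¬doorOpen)): {DoorClosed, Moving, Floor1, DoorOpen, Floor2}.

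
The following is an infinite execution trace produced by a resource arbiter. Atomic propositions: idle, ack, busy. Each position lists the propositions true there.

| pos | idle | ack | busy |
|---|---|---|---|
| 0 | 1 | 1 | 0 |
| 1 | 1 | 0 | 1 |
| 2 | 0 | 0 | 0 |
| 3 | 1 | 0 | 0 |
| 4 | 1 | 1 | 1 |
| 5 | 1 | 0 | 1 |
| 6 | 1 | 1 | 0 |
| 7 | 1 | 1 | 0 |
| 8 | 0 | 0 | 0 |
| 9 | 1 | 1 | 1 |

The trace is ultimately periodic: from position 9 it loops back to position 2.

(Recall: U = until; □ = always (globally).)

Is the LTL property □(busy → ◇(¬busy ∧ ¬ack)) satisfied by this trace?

busy → ◇(¬busy ∧ ¬ack) holds at every position 0..9, and those are all positions ever visited, so □(busy → ◇(¬busy ∧ ¬ack)) holds.
Positions where busy holds: 1, 4, 5, 9.
Check ◇(¬busy ∧ ¬ack) at each: 1→ok, 4→ok, 5→ok, 9→ok.

Holds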